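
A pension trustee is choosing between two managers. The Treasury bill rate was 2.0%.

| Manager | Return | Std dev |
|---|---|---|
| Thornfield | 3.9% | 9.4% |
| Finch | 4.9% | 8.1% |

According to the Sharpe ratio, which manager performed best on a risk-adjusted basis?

Finch

Thornfield: Sharpe ratio = (3.9% − 2.0%) / 9.4% = 0.202
Finch: Sharpe ratio = (4.9% − 2.0%) / 8.1% = 0.358
Highest: Finch (0.358).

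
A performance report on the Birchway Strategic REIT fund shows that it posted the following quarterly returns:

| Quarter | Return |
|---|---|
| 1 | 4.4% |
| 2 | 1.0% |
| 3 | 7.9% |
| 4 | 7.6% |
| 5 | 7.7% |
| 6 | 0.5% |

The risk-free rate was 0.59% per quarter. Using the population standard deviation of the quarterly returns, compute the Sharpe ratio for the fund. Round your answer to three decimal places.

μ = (4.4 + 1 + 7.9 + 7.6 + 7.7 + 0.5) / 6 = 4.8500%
Population std dev = √[58.9350 / 6] = 3.1341%
Sharpe = (μ − rf) / σ = (4.8500 − 0.59) / 3.1341 = 4.2600 / 3.1341 = 1.3592

1.359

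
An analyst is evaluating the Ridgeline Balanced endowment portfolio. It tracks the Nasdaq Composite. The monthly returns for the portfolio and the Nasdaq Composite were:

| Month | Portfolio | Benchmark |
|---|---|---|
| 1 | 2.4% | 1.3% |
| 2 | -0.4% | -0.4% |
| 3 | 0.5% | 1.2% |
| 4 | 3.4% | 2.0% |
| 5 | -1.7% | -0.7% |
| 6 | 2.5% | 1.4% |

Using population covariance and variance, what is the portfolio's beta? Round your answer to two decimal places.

r̄p = 1.1167%,  r̄m = 0.8000%
Cov = Σ(rp − r̄p)(rm − r̄m) / 6 = 1.6683
Var(rm) = Σ(rm − r̄m)² / 6 = 0.9833
β = Cov / Var = 1.6683 / 0.9833 = 1.6966

1.70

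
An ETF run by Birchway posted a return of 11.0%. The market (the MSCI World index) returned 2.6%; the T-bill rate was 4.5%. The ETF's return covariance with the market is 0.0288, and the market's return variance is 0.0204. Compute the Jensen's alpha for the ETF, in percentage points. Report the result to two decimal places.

β = Cov / Var = 0.0288 / 0.0204 = 1.4118
E[R] = Rf + β(Rm − Rf) = 4.5% + 1.4118 × (2.6% − 4.5%) = 1.8176%
α = Rp − E[R] = 11.0% − 1.8176% = 9.1824

9.18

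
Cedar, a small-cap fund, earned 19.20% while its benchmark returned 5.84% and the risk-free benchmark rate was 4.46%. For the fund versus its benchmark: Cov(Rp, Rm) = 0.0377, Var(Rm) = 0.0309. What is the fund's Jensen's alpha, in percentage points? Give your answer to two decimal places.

β = Cov / Var = 0.0377 / 0.0309 = 1.2201
E[R] = Rf + β(Rm − Rf) = 4.46% + 1.2201 × (5.84% − 4.46%) = 6.1437%
α = Rp − E[R] = 19.20% − 6.1437% = 13.0563

13.06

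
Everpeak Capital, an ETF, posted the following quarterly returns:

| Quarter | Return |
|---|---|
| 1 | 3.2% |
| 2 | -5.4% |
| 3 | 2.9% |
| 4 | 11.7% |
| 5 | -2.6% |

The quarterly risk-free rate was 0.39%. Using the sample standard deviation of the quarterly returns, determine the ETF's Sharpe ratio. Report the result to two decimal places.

0.24

μ = (3.2 − 5.4 + 2.9 + 11.7 − 2.6) / 5 = 9.80 / 5 = 1.9600%
Σ(r − μ)² = (3.2 − 1.9600)² + (-5.4 − 1.9600)² + … = 172.2520
sample σ = √(172.2520 / 4) = √43.0630 = 6.5622%
Sharpe = (μ − rf) / σ = (1.9600 − 0.39) / 6.5622 = 1.5700 / 6.5622 = 0.2392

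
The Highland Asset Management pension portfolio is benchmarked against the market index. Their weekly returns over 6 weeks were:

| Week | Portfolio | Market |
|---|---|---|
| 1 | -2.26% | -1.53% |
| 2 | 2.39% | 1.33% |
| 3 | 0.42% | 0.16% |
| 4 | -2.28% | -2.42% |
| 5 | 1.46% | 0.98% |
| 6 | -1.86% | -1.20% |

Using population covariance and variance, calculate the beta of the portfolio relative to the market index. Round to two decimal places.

1.33

r̄p = -0.3550%,  r̄m = -0.4467%
Cov = Σ(rp − r̄p)(rm − r̄m) / 6 = 2.4888
Var(rm) = Σ(rm − r̄m)² / 6 = 1.8659
β = Cov / Var = 2.4888 / 1.8659 = 1.3338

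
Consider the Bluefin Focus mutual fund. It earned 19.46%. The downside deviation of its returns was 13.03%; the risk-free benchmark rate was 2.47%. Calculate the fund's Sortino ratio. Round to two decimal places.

1.30

Sortino = (Rp − Rf) / σd = (19.46% − 2.47%) / 13.03% = 16.99% / 13.03% = 1.3039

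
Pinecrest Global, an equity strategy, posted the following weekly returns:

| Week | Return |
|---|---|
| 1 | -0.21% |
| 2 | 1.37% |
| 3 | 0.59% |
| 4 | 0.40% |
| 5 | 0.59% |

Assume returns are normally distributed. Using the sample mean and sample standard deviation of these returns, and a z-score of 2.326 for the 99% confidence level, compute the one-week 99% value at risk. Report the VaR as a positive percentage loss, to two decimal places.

0.77

Mean return r̄ = 2.740 / 5 = 0.5480%
Σ(r − r̄)² = (-0.21 − 0.5480)² + (1.37 − 0.5480)² + … = 1.2757
σ = √[1.2757 / 4] = 0.5647%
VaR = −(r̄ − z·σ) = −(0.5480 − 2.326 × 0.5647) = −(-0.7655) = 0.7655%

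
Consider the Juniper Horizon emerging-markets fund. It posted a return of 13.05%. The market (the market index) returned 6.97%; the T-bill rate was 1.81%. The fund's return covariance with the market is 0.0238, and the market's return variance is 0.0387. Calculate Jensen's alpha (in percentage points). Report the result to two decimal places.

8.07

β = Cov / Var = 0.0238 / 0.0387 = 0.6150
E[R] = Rf + β(Rm − Rf) = 1.81% + 0.6150 × (6.97% − 1.81%) = 4.9834%
α = Rp − E[R] = 13.05% − 4.9834% = 8.0666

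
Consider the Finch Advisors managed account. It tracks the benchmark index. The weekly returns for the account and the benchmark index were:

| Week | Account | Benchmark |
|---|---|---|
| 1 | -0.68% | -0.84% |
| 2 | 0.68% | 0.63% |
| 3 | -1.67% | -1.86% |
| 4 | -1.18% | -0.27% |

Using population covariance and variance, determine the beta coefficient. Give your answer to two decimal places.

r̄p = -0.7125%,  r̄m = -0.5850%
Cov = Σ(rp − r̄p)(rm − r̄m) / 4 = 0.6893
Var(rm) = Σ(rm − r̄m)² / 4 = 0.8165
β = Cov / Var = 0.6893 / 0.8165 = 0.8442

0.84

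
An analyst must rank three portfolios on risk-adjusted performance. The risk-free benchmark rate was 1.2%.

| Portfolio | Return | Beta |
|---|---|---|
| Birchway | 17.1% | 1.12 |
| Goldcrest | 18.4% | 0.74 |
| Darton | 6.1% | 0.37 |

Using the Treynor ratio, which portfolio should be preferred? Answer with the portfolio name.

Goldcrest

Birchway: Treynor = (17.1% − 1.2%) / 1.12 = 14.196
Goldcrest: Treynor = (18.4% − 1.2%) / 0.74 = 23.243
Darton: Treynor = (6.1% − 1.2%) / 0.37 = 13.243
Highest: Goldcrest (23.243).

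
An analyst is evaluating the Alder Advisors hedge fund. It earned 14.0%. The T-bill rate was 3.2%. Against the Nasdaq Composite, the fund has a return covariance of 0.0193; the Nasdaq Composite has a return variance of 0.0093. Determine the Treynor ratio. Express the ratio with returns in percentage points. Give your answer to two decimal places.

β = Cov / Var = 0.0193 / 0.0093 = 2.0753
Treynor = (Rp − Rf) / β = (14.0% − 3.2%) / 2.0753 = 10.80 / 2.0753 = 5.2041

5.20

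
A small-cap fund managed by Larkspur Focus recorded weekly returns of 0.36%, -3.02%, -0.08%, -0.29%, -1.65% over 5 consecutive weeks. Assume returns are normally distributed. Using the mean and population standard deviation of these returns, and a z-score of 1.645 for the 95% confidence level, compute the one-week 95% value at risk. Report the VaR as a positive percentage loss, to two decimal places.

2.98

Mean return μ = -4.680 / 5 = -0.9360%
Σ(r − μ)² = (0.36 − (-0.9360))² + (-3.02 − (-0.9360))² + … = 7.6825
population σ = √(7.6825 / 5) = √1.5365 = 1.2396%
VaR = −(μ − z·σ) = −(-0.9360 − 1.645 × 1.2396) = −(-2.9751) = 2.9751%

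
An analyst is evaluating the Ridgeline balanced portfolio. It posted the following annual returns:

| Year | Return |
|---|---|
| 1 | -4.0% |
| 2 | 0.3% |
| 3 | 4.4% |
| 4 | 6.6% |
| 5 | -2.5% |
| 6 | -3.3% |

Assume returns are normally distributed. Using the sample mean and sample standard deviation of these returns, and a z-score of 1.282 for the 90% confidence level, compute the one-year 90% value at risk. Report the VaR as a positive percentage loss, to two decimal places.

5.36

r̄ = (-4 + 0.3 + 4.4 + 6.6 − 2.5 − 3.3) / 6 = 1.50 / 6 = 0.2500%
Σ(r − r̄)² = (-4 − 0.2500)² + (0.3 − 0.2500)² + … = 95.7750
σ = √[95.7750 / 5] = 4.3766%
VaR = −(r̄ − z·σ) = −(0.2500 − 1.282 × 4.3766) = −(-5.3608) = 5.3608%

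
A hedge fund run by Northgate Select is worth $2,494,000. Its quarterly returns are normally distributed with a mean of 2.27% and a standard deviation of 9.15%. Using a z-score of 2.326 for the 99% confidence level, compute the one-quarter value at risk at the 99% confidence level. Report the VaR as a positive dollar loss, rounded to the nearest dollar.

$474,182

Return at the 99% tail: μ − z·σ = 2.27% − 2.326 × 9.15% = 2.27 − 21.2829 = -19.0129%
VaR = −(-19.0129%) × $2,494,000 = 19.0129% × $2,494,000 = $474,182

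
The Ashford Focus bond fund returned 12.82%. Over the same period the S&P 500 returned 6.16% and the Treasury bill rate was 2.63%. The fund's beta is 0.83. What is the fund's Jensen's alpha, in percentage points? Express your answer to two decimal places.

CAPM expected return = Rf + β(Rm − Rf) = 2.63% + 0.83 × (6.16% − 2.63%) = 2.63 + 0.83 × 3.53 = 5.5599%
Jensen's α = Rp − E[R] = 12.82% − 5.5599% = 7.2601

7.26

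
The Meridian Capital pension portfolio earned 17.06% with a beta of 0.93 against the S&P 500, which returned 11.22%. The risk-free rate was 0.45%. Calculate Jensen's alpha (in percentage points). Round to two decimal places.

6.59

CAPM expected return = Rf + β(Rm − Rf) = 0.45% + 0.93 × (11.22% − 0.45%) = 0.45 + 0.93 × 10.77 = 10.4661%
Jensen's α = Rp − E[R] = 17.06% − 10.4661% = 6.5939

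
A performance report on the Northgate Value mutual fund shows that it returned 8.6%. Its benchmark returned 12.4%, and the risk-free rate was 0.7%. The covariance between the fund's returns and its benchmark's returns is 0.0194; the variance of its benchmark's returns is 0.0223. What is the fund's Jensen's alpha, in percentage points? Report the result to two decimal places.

β = Cov / Var = 0.0194 / 0.0223 = 0.8700
E[R] = Rf + β(Rm − Rf) = 0.7% + 0.8700 × (12.4% − 0.7%) = 10.8790%
α = Rp − E[R] = 8.6% − 10.8790% = -2.2790

-2.28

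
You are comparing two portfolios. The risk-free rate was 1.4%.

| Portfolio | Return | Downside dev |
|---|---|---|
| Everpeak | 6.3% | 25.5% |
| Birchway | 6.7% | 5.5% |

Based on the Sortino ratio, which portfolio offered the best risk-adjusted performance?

Birchway

Everpeak: Sortino ratio = (6.3% − 1.4%) / 25.5% = 0.192
Birchway: Sortino ratio = (6.7% − 1.4%) / 5.5% = 0.964
Highest: Birchway (0.964).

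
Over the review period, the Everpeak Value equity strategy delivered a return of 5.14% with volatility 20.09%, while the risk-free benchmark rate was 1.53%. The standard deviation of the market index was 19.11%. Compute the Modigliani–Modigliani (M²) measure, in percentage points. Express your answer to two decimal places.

4.96

Sharpe = (Rp − Rf) / σp = (5.14% − 1.53%) / 20.09% = 0.1797
M² = Rf + Sharpe × σm = 1.53% + 0.1797 × 19.11% = 4.9641%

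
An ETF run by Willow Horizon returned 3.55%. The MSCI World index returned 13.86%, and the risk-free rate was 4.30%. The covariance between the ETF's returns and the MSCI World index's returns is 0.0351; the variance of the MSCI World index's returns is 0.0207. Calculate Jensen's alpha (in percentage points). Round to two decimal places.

-16.96

β = Cov / Var = 0.0351 / 0.0207 = 1.6957
E[R] = Rf + β(Rm − Rf) = 4.30% + 1.6957 × (13.86% − 4.30%) = 20.5109%
α = Rp − E[R] = 3.55% − 20.5109% = -16.9609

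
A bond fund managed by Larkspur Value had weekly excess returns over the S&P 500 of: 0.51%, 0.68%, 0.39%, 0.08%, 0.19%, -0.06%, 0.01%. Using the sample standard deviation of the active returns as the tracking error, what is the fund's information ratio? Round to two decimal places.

0.93

Mean return r̄ = 1.800 / 7 = 0.2571%
Σ(r − r̄)² = (0.51 − 0.2571)² + (0.68 − 0.2571)² + … = 0.4579
sample σ = √(0.4579 / 6) = √0.0763 = 0.2762%
IR = r̄ / tracking error = 0.2571 / 0.2762 = 0.9308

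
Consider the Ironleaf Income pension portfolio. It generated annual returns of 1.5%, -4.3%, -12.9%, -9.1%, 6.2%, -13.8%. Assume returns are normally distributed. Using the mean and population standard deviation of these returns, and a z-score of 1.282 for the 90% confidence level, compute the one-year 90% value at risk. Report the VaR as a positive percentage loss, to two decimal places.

Mean return μ = -32.40 / 6 = -5.4000%
Σ(r − μ)² = 323.8800; population σ = √(323.8800/6) = 7.3471%
VaR = −(μ − z·σ) = −(-5.4000 − 1.282 × 7.3471) = −(-14.8190) = 14.8190%

14.82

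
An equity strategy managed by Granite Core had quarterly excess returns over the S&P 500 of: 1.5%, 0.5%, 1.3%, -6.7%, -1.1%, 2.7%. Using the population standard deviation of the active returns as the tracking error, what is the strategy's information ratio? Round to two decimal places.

-0.10

μ = (1.5 + 0.5 + 1.3 − 6.7 − 1.1 + 2.7) / 6 = -1.80 / 6 = -0.3000%
Σ(r − μ)² = 57.0400; population σ = √(57.0400/6) = 3.0833%
IR = μ / tracking error = -0.3000 / 3.0833 = -0.0973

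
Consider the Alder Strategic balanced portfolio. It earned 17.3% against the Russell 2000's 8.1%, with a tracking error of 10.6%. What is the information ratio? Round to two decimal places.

0.87

IR = (Rp − Rb) / TE = (17.3% − 8.1%) / 10.6% = 9.20% / 10.6% = 0.8679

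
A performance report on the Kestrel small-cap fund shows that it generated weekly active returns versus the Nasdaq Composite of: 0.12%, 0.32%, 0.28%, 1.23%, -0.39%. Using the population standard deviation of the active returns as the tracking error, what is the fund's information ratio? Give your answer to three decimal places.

Mean return r̄ = 1.560 / 5 = 0.3120%
Population std dev = √[1.3735 / 5] = 0.5241%
IR = r̄ / tracking error = 0.3120 / 0.5241 = 0.5953

0.595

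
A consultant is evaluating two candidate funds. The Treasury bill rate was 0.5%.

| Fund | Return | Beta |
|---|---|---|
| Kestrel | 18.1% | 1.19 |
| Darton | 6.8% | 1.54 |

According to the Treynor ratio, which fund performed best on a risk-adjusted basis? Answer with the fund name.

Kestrel

Kestrel: Treynor = (18.1% − 0.5%) / 1.19 = 14.790
Darton: Treynor = (6.8% − 0.5%) / 1.54 = 4.091
Highest: Kestrel (14.790).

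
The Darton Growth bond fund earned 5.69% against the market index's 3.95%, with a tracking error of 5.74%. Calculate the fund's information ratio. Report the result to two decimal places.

0.30

IR = (Rp − Rb) / TE = (5.69% − 3.95%) / 5.74% = 1.74% / 5.74% = 0.3031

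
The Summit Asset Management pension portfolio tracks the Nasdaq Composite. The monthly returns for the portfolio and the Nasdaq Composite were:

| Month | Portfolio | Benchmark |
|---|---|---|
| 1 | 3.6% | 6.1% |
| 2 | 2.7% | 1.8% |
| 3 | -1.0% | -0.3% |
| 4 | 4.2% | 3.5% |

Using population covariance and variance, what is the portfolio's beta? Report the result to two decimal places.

r̄p = 2.3750%,  r̄m = 2.7750%
Cov = Σ(rp − r̄p)(rm − r̄m) / 4 = 3.8644
Var(rm) = Σ(rm − r̄m)² / 4 = 5.4969
β = Cov / Var = 3.8644 / 5.4969 = 0.7030

0.70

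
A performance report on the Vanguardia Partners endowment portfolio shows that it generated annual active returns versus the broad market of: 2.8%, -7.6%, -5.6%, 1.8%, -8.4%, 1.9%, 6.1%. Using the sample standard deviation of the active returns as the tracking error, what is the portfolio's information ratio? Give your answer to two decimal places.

-0.22

Mean return r̄ = -9.00 / 7 = -1.2857%
Σ(r − r̄)² = 200.0086; sample σ = √(200.0086/6) = 5.7736%
IR = r̄ / tracking error = -1.2857 / 5.7736 = -0.2227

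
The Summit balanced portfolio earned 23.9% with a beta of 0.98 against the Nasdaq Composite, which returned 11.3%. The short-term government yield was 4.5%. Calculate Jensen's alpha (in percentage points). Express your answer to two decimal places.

12.74

CAPM expected return = Rf + β(Rm − Rf) = 4.5% + 0.98 × (11.3% − 4.5%) = 4.5 + 0.98 × 6.80 = 11.1640%
Jensen's α = Rp − E[R] = 23.9% − 11.1640% = 12.7360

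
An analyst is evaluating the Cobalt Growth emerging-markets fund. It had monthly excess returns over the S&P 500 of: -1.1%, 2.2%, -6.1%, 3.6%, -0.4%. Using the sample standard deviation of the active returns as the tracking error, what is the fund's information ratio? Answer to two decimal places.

Mean return r̄ = -1.80 / 5 = -0.3600%
Σ(r − r̄)² = (-1.1 − (-0.3600))² + (2.2 − (-0.3600))² + … = 55.7320
σ = √[55.7320 / 4] = 3.7327%
IR = r̄ / tracking error = -0.3600 / 3.7327 = -0.0964

-0.10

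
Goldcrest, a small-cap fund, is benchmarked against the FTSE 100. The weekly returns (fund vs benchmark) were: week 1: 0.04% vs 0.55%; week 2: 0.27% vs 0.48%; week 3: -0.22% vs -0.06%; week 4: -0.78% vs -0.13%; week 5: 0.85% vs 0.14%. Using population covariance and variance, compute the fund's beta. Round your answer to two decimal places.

r̄p = 0.0320%,  r̄m = 0.1960%
Cov = Σ(rp − r̄p)(rm − r̄m) / 5 = 0.0708
Var(rm) = Σ(rm − r̄m)² / 5 = 0.0762
β = Cov / Var = 0.0708 / 0.0762 = 0.9291

0.93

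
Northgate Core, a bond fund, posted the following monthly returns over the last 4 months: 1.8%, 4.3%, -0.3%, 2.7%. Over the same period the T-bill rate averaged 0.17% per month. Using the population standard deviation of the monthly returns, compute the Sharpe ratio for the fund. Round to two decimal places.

r̄ = (1.8 + 4.3 − 0.3 + 2.7) / 4 = 8.50 / 4 = 2.1250%
Population std dev = √[11.0475 / 4] = 1.6619%
Sharpe = (r̄ − rf) / σ = (2.1250 − 0.17) / 1.6619 = 1.9550 / 1.6619 = 1.1764

1.18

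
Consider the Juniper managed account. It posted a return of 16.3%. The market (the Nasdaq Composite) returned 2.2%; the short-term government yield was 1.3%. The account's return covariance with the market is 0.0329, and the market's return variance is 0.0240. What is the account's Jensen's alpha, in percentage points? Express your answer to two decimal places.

13.77

β = Cov / Var = 0.0329 / 0.0240 = 1.3708
E[R] = Rf + β(Rm − Rf) = 1.3% + 1.3708 × (2.2% − 1.3%) = 2.5337%
α = Rp − E[R] = 16.3% − 2.5337% = 13.7663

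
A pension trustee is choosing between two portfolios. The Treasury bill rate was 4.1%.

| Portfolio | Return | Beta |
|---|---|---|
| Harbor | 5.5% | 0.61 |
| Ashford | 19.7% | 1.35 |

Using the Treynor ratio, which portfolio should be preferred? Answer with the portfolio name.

Ashford

Harbor: Treynor = (5.5% − 4.1%) / 0.61 = 2.295
Ashford: Treynor = (19.7% − 4.1%) / 1.35 = 11.556
Highest: Ashford (11.556).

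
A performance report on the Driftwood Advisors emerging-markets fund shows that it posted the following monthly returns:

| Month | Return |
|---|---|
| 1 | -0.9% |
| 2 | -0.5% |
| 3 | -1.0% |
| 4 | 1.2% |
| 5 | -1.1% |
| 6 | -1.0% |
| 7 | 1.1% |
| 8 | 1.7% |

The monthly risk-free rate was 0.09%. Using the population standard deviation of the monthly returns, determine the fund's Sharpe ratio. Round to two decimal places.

-0.14

Mean return μ = -0.50 / 8 = -0.0625%
Σ(r − μ)² = (-0.9 − (-0.0625))² + (-0.5 − (-0.0625))² + … = 9.7788
population σ = √(9.7788 / 8) = √1.2224 = 1.1056%
Sharpe = (μ − rf) / σ = (-0.0625 − 0.09) / 1.1056 = -0.1525 / 1.1056 = -0.1379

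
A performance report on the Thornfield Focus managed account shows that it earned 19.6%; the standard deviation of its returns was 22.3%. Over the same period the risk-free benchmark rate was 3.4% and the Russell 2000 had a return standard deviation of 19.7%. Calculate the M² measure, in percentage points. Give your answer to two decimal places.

Sharpe = (Rp − Rf) / σp = (19.6% − 3.4%) / 22.3% = 0.7265
M² = Rf + Sharpe × σm = 3.4% + 0.7265 × 19.7% = 17.7121%

17.71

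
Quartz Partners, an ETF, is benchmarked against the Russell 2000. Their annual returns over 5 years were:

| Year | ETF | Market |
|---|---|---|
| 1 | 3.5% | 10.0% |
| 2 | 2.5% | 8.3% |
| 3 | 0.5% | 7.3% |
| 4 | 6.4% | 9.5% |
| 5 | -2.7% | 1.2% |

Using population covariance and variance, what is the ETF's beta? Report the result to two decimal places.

r̄p = 2.0400%,  r̄m = 7.2600%
Cov = Σ(rp − r̄p)(rm − r̄m) / 5 = 8.5816
Var(rm) = Σ(rm − r̄m)² / 5 = 10.0664
β = Cov / Var = 8.5816 / 10.0664 = 0.8525

0.85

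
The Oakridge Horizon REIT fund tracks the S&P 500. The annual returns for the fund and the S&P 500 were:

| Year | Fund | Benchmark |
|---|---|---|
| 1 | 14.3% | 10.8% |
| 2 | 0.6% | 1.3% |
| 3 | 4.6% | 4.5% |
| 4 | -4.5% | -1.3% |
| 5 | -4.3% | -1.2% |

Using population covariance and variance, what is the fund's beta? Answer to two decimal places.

r̄p = 2.1400%,  r̄m = 2.8200%
Cov = Σ(rp − r̄p)(rm − r̄m) / 5 = 31.3512
Var(rm) = Σ(rm − r̄m)² / 5 = 20.3896
β = Cov / Var = 31.3512 / 20.3896 = 1.5376

1.54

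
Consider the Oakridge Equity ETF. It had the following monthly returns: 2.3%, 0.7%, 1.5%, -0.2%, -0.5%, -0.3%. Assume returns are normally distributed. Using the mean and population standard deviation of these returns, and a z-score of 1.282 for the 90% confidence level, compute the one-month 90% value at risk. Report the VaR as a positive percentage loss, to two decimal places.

0.74

Mean return r̄ = 3.50 / 6 = 0.5833%
Population std dev = √[6.3683 / 6] = 1.0302%
VaR = −(r̄ − z·σ) = −(0.5833 − 1.282 × 1.0302) = −(-0.7374) = 0.7374%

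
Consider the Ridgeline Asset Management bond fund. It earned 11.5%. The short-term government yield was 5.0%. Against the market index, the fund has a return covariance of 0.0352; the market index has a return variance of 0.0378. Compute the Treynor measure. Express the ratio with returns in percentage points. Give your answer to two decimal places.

β = Cov / Var = 0.0352 / 0.0378 = 0.9312
Treynor = (Rp − Rf) / β = (11.5% − 5.0%) / 0.9312 = 6.50 / 0.9312 = 6.9802

6.98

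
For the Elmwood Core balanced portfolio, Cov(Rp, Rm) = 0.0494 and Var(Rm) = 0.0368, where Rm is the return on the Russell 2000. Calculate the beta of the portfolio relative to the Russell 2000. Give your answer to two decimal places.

β = Cov(Rp, Rm) / Var(Rm) = 0.0494 / 0.0368 = 1.3424

1.34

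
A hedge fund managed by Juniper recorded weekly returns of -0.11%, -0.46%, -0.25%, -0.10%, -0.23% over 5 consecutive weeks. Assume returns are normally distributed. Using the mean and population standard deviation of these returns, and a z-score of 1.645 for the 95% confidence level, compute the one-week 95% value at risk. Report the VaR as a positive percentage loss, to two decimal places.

Mean return r̄ = -1.150 / 5 = -0.2300%
Population std dev = √[0.0846 / 5] = 0.1301%
VaR = −(r̄ − z·σ) = −(-0.2300 − 1.645 × 0.1301) = −(-0.4440) = 0.4440%

0.44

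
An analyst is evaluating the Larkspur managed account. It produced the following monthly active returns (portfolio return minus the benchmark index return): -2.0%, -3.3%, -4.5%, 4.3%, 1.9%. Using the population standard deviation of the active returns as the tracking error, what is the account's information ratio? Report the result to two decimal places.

Mean return μ = -3.60 / 5 = -0.7200%
Σ(r − μ)² = 54.6480; population σ = √(54.6480/5) = 3.3060%
IR = μ / tracking error = -0.7200 / 3.3060 = -0.2178

-0.22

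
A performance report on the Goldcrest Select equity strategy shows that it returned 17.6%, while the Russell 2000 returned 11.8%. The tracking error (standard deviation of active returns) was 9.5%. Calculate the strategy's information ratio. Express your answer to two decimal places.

IR = (Rp − Rb) / TE = (17.6% − 11.8%) / 9.5% = 5.80% / 9.5% = 0.6105

0.61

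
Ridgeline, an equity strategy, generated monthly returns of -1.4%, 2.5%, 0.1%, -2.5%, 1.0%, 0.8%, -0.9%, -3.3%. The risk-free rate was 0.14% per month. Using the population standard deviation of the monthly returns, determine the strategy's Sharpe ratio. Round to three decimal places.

-0.334

Mean return μ = -3.70 / 8 = -0.4625%
Population σ = √[Σ(r − μ)² / 8] = √[26.0988 / 8] = √3.2624 = 1.8062%
Sharpe = (μ − rf) / σ = (-0.4625 − 0.14) / 1.8062 = -0.6025 / 1.8062 = -0.3336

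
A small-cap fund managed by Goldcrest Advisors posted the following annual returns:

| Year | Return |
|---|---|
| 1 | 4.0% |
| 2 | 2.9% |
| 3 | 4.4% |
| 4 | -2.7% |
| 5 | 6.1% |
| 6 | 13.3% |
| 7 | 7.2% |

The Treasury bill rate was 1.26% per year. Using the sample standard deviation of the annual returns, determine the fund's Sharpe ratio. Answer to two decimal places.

Mean return μ = 35.20 / 7 = 5.0286%
Σ(r − μ)² = (4 − 5.0286)² + (2.9 − 5.0286)² + (4.4 − 5.0286)² + … = 139.9943
σ = √[139.9943 / 6] = 4.8304%
Sharpe = (μ − rf) / σ = (5.0286 − 1.26) / 4.8304 = 3.7686 / 4.8304 = 0.7802

0.78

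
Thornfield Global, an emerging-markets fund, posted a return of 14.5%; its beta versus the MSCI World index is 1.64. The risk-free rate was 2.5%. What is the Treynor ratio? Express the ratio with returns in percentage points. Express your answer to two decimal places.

7.32

Treynor = (Rp − Rf) / β = (14.5% − 2.5%) / 1.64 = 12.00 / 1.64 = 7.3171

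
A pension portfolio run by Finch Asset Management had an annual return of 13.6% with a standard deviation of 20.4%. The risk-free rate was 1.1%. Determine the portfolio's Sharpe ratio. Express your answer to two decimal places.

0.61

Sharpe = (Rp − Rf) / σp = (13.6% − 1.1%) / 20.4% = 12.50% / 20.4% = 0.6127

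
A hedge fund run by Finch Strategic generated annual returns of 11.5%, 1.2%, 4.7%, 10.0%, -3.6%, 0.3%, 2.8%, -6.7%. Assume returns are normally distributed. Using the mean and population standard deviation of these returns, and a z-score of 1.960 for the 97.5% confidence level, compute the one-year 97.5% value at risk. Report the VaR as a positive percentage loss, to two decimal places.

8.87

r̄ = (11.5 + 1.2 + 4.7 + 10 − 3.6 + 0.3 + 2.8 − 6.7) / 8 = 20.20 / 8 = 2.5250%
Σ(r − r̄)² = (11.5 − 2.5250)² + (1.2 − 2.5250)² + (4.7 − 2.5250)² + … = 270.5550
σ = √[270.5550 / 8] = 5.8154%
VaR = −(r̄ − z·σ) = −(2.5250 − 1.960 × 5.8154) = −(-8.8732) = 8.8732%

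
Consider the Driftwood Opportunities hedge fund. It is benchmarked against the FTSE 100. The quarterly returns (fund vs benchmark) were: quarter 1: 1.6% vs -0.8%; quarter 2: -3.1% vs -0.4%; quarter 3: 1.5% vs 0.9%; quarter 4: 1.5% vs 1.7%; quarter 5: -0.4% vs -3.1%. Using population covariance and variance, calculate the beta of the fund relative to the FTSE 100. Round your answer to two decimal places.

0.40

r̄p = 0.2200%,  r̄m = -0.3400%
Cov = Σ(rp − r̄p)(rm − r̄m) / 5 = 1.0948
Var(rm) = Σ(rm − r̄m)² / 5 = 2.7064
β = Cov / Var = 1.0948 / 2.7064 = 0.4045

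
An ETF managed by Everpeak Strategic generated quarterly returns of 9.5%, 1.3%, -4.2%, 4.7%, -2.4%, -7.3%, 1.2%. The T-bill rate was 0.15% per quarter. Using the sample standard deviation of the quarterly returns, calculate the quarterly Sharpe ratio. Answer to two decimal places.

μ = (9.5 + 1.3 − 4.2 + 4.7 − 2.4 − 7.3 + 1.2) / 7 = 0.4000%
Σ(r − μ)² = (9.5 − 0.4000)² + (1.3 − 0.4000)² + (-4.2 − 0.4000)² + … = 191.0400
σ = √[191.0400 / 6] = 5.6427%
Sharpe = (μ − rf) / σ = (0.4000 − 0.15) / 5.6427 = 0.2500 / 5.6427 = 0.0443

0.04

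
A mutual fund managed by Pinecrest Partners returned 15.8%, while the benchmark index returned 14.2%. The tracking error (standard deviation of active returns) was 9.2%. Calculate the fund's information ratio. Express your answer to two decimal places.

0.17

IR = (Rp − Rb) / TE = (15.8% − 14.2%) / 9.2% = 1.60% / 9.2% = 0.1739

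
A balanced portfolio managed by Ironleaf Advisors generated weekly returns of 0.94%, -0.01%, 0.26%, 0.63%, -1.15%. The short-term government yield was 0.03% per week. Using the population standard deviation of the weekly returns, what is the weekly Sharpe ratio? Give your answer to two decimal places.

0.14

Mean return μ = 0.670 / 5 = 0.1340%
Σ(r − μ)² = (0.94 − 0.1340)² + (-0.01 − 0.1340)² + … = 2.5809
population σ = √(2.5809 / 5) = √0.5162 = 0.7185%
Sharpe = (μ − rf) / σ = (0.1340 − 0.03) / 0.7185 = 0.1040 / 0.7185 = 0.1447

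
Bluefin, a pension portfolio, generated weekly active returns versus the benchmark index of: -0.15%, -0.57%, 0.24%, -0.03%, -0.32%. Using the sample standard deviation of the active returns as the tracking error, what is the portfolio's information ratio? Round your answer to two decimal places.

-0.55

Mean return r̄ = -0.830 / 5 = -0.1660%
Sample σ = √[Σ(r − r̄)² / 4] = √[0.3705 / 4] = √0.0926 = 0.3043%
IR = r̄ / tracking error = -0.1660 / 0.3043 = -0.5455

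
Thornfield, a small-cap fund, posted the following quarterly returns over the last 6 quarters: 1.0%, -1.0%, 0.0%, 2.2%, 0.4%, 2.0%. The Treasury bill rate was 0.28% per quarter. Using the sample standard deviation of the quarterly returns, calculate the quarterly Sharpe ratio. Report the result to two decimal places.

Mean return μ = 4.60 / 6 = 0.7667%
Σ(r − μ)² = (1 − 0.7667)² + (-1 − 0.7667)² + (0 − 0.7667)² + … = 7.4733
σ = √[7.4733 / 5] = 1.2226%
Sharpe = (μ − rf) / σ = (0.7667 − 0.28) / 1.2226 = 0.4867 / 1.2226 = 0.3981

0.40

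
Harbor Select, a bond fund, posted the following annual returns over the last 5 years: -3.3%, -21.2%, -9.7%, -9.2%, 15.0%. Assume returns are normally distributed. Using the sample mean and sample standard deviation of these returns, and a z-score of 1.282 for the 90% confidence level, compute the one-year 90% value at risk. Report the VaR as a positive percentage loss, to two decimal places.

r̄ = (-3.3 − 21.2 − 9.7 − 9.2 + 15) / 5 = -28.40 / 5 = -5.6800%
Sample std dev = √[702.7480 / 4] = 13.2547%
VaR = −(r̄ − z·σ) = −(-5.6800 − 1.282 × 13.2547) = −(-22.6725) = 22.6725%

22.67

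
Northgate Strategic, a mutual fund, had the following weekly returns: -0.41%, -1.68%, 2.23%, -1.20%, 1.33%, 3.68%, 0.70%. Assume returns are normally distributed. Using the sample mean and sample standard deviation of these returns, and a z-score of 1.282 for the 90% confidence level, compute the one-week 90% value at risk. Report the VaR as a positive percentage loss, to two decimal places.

1.80

r̄ = (-0.41 − 1.68 + 2.23 − 1.2 + 1.33 + 3.68 + 0.7) / 7 = 4.650 / 7 = 0.6643%
Sample σ = √[Σ(r − r̄)² / 6] = √[22.1158 / 6] = √3.6860 = 1.9199%
VaR = −(r̄ − z·σ) = −(0.6643 − 1.282 × 1.9199) = −(-1.7970) = 1.7970%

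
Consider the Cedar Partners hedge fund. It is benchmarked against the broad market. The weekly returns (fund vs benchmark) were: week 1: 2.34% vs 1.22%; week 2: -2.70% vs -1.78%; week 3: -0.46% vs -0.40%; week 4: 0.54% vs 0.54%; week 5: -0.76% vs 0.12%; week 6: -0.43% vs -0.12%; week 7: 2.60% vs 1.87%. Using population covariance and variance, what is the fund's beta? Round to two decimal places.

1.53

r̄p = 0.1614%,  r̄m = 0.2071%
Cov = Σ(rp − r̄p)(rm − r̄m) / 7 = 1.8178
Var(rm) = Σ(rm − r̄m)² / 7 = 1.1905
β = Cov / Var = 1.8178 / 1.1905 = 1.5269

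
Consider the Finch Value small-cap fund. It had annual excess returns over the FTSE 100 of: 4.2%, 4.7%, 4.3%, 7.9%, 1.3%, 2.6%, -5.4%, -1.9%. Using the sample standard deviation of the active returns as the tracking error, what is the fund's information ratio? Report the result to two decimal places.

0.53

μ = (4.2 + 4.7 + 4.3 + 7.9 + 1.3 + 2.6 − 5.4 − 1.9) / 8 = 2.2125%
Σ(r − μ)² = (4.2 − 2.2125)² + (4.7 − 2.2125)² + (4.3 − 2.2125)² + … = 122.6888
σ = √[122.6888 / 7] = 4.1865%
IR = μ / tracking error = 2.2125 / 4.1865 = 0.5285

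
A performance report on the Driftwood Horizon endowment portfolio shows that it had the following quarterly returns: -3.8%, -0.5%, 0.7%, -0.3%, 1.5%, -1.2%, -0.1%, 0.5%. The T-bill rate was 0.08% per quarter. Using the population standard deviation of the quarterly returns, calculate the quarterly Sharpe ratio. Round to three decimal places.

μ = (-3.8 − 0.5 + 0.7 − 0.3 + 1.5 − 1.2 − 0.1 + 0.5) / 8 = -3.20 / 8 = -0.4000%
Σ(r − μ)² = (-3.8 − (-0.4000))² + (-0.5 − (-0.4000))² + … = 17.9400
σ = √[17.9400 / 8] = 1.4975%
Sharpe = (μ − rf) / σ = (-0.4000 − 0.08) / 1.4975 = -0.4800 / 1.4975 = -0.3205

-0.321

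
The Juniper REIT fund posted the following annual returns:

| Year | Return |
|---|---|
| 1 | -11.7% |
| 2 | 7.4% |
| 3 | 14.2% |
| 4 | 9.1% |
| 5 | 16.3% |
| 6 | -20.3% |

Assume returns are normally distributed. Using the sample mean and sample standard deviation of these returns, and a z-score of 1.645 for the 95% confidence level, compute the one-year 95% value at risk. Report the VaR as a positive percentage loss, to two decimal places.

22.08

μ = (-11.7 + 7.4 + 14.2 + 9.1 + 16.3 − 20.3) / 6 = 15.00 / 6 = 2.5000%
Sample std dev = √[1116.3800 / 5] = 14.9424%
VaR = −(μ − z·σ) = −(2.5000 − 1.645 × 14.9424) = −(-22.0802) = 22.0802%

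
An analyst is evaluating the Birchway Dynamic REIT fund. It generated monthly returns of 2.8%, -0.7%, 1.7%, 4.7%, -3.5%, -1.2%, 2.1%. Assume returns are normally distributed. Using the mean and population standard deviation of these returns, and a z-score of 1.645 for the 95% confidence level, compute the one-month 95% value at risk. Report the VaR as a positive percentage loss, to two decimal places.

r̄ = (2.8 − 0.7 + 1.7 + 4.7 − 3.5 − 1.2 + 2.1) / 7 = 5.90 / 7 = 0.8429%
Population σ = √[Σ(r − r̄)² / 7] = √[46.4371 / 7] = √6.6339 = 2.5756%
VaR = −(r̄ − z·σ) = −(0.8429 − 1.645 × 2.5756) = −(-3.3940) = 3.3940%

3.39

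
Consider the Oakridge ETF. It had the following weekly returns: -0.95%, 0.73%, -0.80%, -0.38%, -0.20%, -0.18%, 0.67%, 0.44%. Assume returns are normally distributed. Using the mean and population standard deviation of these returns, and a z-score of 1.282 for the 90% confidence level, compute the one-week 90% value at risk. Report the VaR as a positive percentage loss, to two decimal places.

0.85

Mean return r̄ = -0.670 / 8 = -0.0838%
Σ(r − r̄)² = (-0.95 − (-0.0838))² + (0.73 − (-0.0838))² + (-0.8 − (-0.0838))² + … = 2.8786
population σ = √(2.8786 / 8) = √0.3598 = 0.5998%
VaR = −(r̄ − z·σ) = −(-0.0838 − 1.282 × 0.5998) = −(-0.8527) = 0.8527%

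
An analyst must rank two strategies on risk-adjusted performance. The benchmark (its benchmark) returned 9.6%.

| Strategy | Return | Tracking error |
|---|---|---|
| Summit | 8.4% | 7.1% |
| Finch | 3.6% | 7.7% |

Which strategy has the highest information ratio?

Summit

Summit: IR = (8.4% − 9.6%) / 7.1% = -0.169
Finch: IR = (3.6% − 9.6%) / 7.7% = -0.779
Highest: Summit (-0.169).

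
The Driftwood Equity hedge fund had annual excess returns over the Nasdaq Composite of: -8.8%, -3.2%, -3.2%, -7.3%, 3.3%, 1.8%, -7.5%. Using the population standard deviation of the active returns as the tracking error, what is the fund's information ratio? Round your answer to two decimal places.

-0.82

r̄ = (-8.8 − 3.2 − 3.2 − 7.3 + 3.3 + 1.8 − 7.5) / 7 = -3.5571%
Σ(r − r̄)² = (-8.8 − (-3.5571))² + (-3.2 − (-3.5571))² + (-3.2 − (-3.5571))² + … = 133.0171
population σ = √(133.0171 / 7) = √19.0024 = 4.3592%
IR = r̄ / tracking error = -3.5571 / 4.3592 = -0.8160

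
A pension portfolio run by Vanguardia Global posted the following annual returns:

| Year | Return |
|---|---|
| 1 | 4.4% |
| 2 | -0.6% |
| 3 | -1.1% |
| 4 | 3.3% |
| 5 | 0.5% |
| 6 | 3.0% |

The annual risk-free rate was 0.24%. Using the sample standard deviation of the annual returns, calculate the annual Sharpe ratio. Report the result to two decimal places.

0.59

r̄ = (4.4 − 0.6 − 1.1 + 3.3 + 0.5 + 3) / 6 = 1.5833%
Σ(r − r̄)² = (4.4 − 1.5833)² + (-0.6 − 1.5833)² + … = 26.0283
σ = √[26.0283 / 5] = 2.2816%
Sharpe = (r̄ − rf) / σ = (1.5833 − 0.24) / 2.2816 = 1.3433 / 2.2816 = 0.5888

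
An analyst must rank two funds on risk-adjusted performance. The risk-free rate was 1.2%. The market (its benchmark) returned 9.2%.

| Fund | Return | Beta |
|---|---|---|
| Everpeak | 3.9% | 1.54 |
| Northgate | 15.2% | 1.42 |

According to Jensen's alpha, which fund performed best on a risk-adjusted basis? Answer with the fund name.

Everpeak: α = 3.9% − [1.2% + 1.54 × (9.2% − 1.2%)] = -9.620
Northgate: α = 15.2% − [1.2% + 1.42 × (9.2% − 1.2%)] = 2.640
Highest: Northgate (2.640).

Northgate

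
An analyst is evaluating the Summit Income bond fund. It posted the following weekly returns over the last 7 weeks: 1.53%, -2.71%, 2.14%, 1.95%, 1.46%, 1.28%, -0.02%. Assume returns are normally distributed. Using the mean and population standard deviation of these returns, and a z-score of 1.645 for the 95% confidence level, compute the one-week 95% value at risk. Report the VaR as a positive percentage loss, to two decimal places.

1.78

Mean return r̄ = 5.630 / 7 = 0.8043%
Population std dev = √[17.3094 / 7] = 1.5725%
VaR = −(r̄ − z·σ) = −(0.8043 − 1.645 × 1.5725) = −(-1.7825) = 1.7825%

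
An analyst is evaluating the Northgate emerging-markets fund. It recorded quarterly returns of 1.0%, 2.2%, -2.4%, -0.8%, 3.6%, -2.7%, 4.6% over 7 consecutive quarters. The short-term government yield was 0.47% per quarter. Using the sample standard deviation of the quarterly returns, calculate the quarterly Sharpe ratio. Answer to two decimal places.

r̄ = (1 + 2.2 − 2.4 − 0.8 + 3.6 − 2.7 + 4.6) / 7 = 0.7857%
Sample σ = √[Σ(r − r̄)² / 6] = √[49.3286 / 6] = √8.2214 = 2.8673%
Sharpe = (r̄ − rf) / σ = (0.7857 − 0.47) / 2.8673 = 0.3157 / 2.8673 = 0.1101

0.11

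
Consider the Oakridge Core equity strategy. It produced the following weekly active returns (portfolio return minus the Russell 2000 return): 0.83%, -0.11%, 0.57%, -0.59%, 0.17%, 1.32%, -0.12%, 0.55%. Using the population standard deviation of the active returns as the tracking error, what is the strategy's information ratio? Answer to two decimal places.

0.57

r̄ = (0.83 − 0.11 + 0.57 − 0.59 + 0.17 + 1.32 − 0.12 + 0.55) / 8 = 2.620 / 8 = 0.3275%
Population std dev = √[2.6042 / 8] = 0.5705%
IR = r̄ / tracking error = 0.3275 / 0.5705 = 0.5741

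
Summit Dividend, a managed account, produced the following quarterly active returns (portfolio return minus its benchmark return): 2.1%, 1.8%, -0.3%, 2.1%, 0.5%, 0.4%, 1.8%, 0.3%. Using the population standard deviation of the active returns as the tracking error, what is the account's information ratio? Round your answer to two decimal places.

r̄ = (2.1 + 1.8 − 0.3 + 2.1 + 0.5 + 0.4 + 1.8 + 0.3) / 8 = 1.0875%
Σ(r − r̄)² = 6.4288; population σ = √(6.4288/8) = 0.8964%
IR = r̄ / tracking error = 1.0875 / 0.8964 = 1.2132

1.21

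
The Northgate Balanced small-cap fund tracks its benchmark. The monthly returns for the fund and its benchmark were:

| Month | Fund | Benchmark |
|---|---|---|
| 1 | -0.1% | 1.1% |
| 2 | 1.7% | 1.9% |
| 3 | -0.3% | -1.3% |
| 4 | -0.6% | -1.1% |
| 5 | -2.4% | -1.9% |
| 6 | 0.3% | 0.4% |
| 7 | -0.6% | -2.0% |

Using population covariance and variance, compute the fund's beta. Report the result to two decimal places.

r̄p = -0.2857%,  r̄m = -0.4143%
Cov = Σ(rp − r̄p)(rm − r̄m) / 7 = 1.3173
Var(rm) = Σ(rm − r̄m)² / 7 = 2.0412
β = Cov / Var = 1.3173 / 2.0412 = 0.6454

0.65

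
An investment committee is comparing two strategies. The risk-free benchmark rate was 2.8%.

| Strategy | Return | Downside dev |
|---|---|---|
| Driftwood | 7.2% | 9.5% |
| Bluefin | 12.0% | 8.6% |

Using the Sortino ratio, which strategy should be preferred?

Driftwood: Sortino ratio = (7.2% − 2.8%) / 9.5% = 0.463
Bluefin: Sortino ratio = (12.0% − 2.8%) / 8.6% = 1.070
Highest: Bluefin (1.070).

Bluefin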